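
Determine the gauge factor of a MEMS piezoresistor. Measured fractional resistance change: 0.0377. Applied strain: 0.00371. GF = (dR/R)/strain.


Step 1: Identify values.
dR/R = 0.0377, strain = 0.00371
Step 2: GF = (dR/R) / strain = 0.0377 / 0.00371
GF = 10.2


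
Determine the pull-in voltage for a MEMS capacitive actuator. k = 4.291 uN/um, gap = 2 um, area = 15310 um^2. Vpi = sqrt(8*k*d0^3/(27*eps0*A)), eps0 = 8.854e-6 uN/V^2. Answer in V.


Step 1: Compute numerator: 8 * k * d0^3 = 8 * 4.291 * 2^3 = 274.624
Step 2: Compute denominator: 27 * eps0 * A = 27 * 8.854e-6 * 15310 = 3.659978
Step 3: Vpi = sqrt(274.624 / 3.659978)
Vpi = 8.66 V


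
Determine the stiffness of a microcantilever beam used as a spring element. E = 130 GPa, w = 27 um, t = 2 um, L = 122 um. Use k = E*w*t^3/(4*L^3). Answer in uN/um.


Step 1: Convert E to consistent units (1 GPa = 1000 uN/um^2).
E = 130 GPa = 130000 uN/um^2
Step 2: Compute t^3 = 2^3 = 8
Step 3: Compute L^3 = 122^3 = 1815848
Step 4: k = 130000 * 27 * 8 / (4 * 1815848)
k = 3.866 uN/um


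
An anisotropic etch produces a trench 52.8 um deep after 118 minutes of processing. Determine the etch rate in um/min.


Step 1: Etch rate = depth / time
Step 2: rate = 52.8 / 118
rate = 0.447 um/min


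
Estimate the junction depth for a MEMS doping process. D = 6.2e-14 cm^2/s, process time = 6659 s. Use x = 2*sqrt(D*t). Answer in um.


Step 1: Compute D*t = 6.2e-14 * 6659 = 4.12858e-10 cm^2
Step 2: sqrt(D*t) = 2.0319e-05 cm
Step 3: x = 2 * 2.0319e-05 cm = 4.0638e-05 cm
Step 4: Convert to um (1 cm = 1e4 um): x = 0.406 um


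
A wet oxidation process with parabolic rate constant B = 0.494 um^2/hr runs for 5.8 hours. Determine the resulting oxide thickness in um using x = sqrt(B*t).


Step 1: Compute B*t = 0.494 * 5.8 = 2.8652
Step 2: x = sqrt(2.8652)
x = 1.693 um


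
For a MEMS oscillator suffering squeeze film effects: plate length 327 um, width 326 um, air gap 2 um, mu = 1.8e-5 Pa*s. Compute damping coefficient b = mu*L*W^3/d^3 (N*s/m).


Step 1: Convert to SI.
L = 327e-6 m, W = 326e-6 m, d = 2e-6 m
Step 2: W^3 = (326e-6)^3 = 3.46e-11 m^3
Step 3: d^3 = (2e-6)^3 = 8.00e-18 m^3
Step 4: b = 1.8e-5 * 327e-6 * 3.46e-11 / 8.00e-18
b = 2.55e-02 N*s/m


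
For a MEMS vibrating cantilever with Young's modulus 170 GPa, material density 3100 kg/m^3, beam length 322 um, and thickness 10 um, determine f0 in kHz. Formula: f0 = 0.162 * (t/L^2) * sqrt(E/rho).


Step 1: Convert units to SI.
t_SI = 10e-6 m, L_SI = 322e-6 m
Step 2: Calculate sqrt(E/rho).
sqrt(170e9 / 3100) = 7405.32 m/s
Step 3: Compute f0.
f0 = 0.162 * 10e-6 / (322e-6)^2 * 7405.32 = 115703.7 Hz = 115.7 kHz


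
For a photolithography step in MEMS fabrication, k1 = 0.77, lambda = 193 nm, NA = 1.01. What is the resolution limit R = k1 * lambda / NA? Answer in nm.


Step 1: Identify values: k1 = 0.77, lambda = 193 nm, NA = 1.01
Step 2: R = k1 * lambda / NA
R = 0.77 * 193 / 1.01
R = 147.1 nm


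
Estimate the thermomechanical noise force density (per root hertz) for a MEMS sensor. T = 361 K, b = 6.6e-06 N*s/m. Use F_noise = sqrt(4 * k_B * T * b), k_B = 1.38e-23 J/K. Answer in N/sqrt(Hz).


Step 1: Compute 4 * k_B * T * b
= 4 * 1.38e-23 * 361 * 6.6e-06
= 1.3152e-25 N^2/Hz
Step 2: F_noise = sqrt(1.3152e-25)
F_noise = 3.63e-13 N/sqrt(Hz)


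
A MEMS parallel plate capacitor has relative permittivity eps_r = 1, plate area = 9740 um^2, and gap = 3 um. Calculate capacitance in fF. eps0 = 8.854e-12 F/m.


Step 1: Convert area to m^2: A = 9740e-12 m^2
Step 2: Convert gap to m: d = 3e-6 m
Step 3: C = eps0 * eps_r * A / d
C = 8.854e-12 * 1 * 9740e-12 / 3e-6
Step 4: Convert to fF (multiply by 1e15).
C = 28.75 fF


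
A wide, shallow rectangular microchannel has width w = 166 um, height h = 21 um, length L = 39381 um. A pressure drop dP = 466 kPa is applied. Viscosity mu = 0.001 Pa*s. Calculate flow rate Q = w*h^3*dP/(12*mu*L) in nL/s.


Step 1: Convert all dimensions to SI (meters).
w = 166e-6 m, h = 21e-6 m, L = 39381e-6 m, dP = 466e3 Pa
Step 2: Q = w * h^3 * dP / (12 * mu * L)
Q = 166e-6 * (21e-6)^3 * 466e3 / (12 * 0.001 * 39381e-6) = 1.5159466e-09 m^3/s
Step 3: Convert Q from m^3/s to nL/s (1 m^3 = 1e12 nL, so multiply by 1e12).
Q = 1515.947 nL/s


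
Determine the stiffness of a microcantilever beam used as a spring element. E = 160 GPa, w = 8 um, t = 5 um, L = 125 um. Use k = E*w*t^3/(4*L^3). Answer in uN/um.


Step 1: Convert E to consistent units (1 GPa = 1000 uN/um^2).
E = 160 GPa = 160000 uN/um^2
Step 2: Compute t^3 = 5^3 = 125
Step 3: Compute L^3 = 125^3 = 1953125
Step 4: k = 160000 * 8 * 125 / (4 * 1953125)
k = 20.48 uN/um


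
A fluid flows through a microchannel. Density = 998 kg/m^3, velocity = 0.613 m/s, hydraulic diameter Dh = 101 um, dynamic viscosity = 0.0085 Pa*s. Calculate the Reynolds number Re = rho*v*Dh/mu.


Step 1: Convert Dh to meters: Dh = 101e-6 m
Step 2: Re = rho * v * Dh / mu
Re = 998 * 0.613 * 101e-6 / 0.0085
Re = 7.269


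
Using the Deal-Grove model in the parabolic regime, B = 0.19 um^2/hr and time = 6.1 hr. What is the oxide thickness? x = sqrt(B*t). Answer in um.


Step 1: Compute B*t = 0.19 * 6.1 = 1.159
Step 2: x = sqrt(1.159)
x = 1.077 um


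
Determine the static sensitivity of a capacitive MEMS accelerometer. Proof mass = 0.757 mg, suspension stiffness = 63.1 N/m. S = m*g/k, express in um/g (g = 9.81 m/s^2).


Step 1: Convert mass: m = 0.757 mg = 7.57e-07 kg
Step 2: S = m * g / k = 7.57e-07 * 9.81 / 63.1
Step 3: S = 1.18e-07 m/g
Step 4: Convert to um/g: S = 0.118 um/g


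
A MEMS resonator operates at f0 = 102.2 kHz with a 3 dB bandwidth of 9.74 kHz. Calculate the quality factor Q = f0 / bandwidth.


Step 1: Q = f0 / bandwidth
Step 2: Q = 102.2 / 9.74
Q = 10.5


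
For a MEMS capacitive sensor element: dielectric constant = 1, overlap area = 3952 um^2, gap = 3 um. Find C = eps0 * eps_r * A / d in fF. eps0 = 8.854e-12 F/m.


Step 1: Convert area to m^2: A = 3952e-12 m^2
Step 2: Convert gap to m: d = 3e-6 m
Step 3: C = eps0 * eps_r * A / d
C = 8.854e-12 * 1 * 3952e-12 / 3e-6
Step 4: Convert to fF (multiply by 1e15).
C = 11.66 fF


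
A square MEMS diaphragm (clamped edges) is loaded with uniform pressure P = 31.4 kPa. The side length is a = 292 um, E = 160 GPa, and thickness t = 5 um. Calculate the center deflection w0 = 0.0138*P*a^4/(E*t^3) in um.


Step 1: Convert pressure to compatible units (E is in GPa, so P in GPa).
P = 31.4 kPa = 31.4e-6 GPa
Step 2: Compute numerator: 0.0138 * P * a^4.
a^4 = 292^4 = 7269949696
numerator = 0.0138 * 31.4e-6 * 7269949696 = 3.15021e+03
Step 3: Compute denominator: E * t^3 = 160 * 5^3 = 20000
Step 4: w0 = numerator / denominator = 3.15021e+03 / 20000 = 0.1575 um


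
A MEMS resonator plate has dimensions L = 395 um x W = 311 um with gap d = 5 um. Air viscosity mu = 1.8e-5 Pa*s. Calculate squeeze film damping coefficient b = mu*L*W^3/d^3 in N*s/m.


Step 1: Convert to SI.
L = 395e-6 m, W = 311e-6 m, d = 5e-6 m
Step 2: W^3 = (311e-6)^3 = 3.01e-11 m^3
Step 3: d^3 = (5e-6)^3 = 1.25e-16 m^3
Step 4: b = 1.8e-5 * 395e-6 * 3.01e-11 / 1.25e-16
b = 1.71e-03 N*s/m


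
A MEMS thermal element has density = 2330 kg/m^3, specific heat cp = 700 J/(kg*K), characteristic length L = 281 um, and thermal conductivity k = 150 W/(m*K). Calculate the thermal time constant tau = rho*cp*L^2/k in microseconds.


Step 1: Convert L to m: L = 281e-6 m
Step 2: L^2 = (281e-6)^2 = 7.8961e-08 m^2
Step 3: tau = 2330 * 700 * 7.8961e-08 / 150 = 8.5856927e-04 s
Step 4: Convert to microseconds (multiply by 1e6).
tau = 858.569 us


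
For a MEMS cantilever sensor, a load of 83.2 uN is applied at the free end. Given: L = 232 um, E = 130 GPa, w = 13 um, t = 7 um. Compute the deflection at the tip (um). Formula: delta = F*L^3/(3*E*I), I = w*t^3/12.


Step 1: Calculate the second moment of area.
I = w * t^3 / 12 = 13 * 7^3 / 12 = 371.5833 um^4
Step 2: Convert E to consistent units (1 GPa = 1000 uN/um^2).
E = 130 GPa = 130000 uN/um^2
Step 3: Calculate tip deflection.
delta = F * L^3 / (3 * E * I)
delta = 83.2 * 232^3 / (3 * 130000 * 371.5833)
delta = 7.1691 um


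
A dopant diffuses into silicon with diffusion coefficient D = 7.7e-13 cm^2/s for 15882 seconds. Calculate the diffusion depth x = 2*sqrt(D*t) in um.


Step 1: Compute D*t = 7.7e-13 * 15882 = 1.222914e-08 cm^2
Step 2: sqrt(D*t) = 1.10585e-04 cm
Step 3: x = 2 * 1.10585e-04 cm = 2.2117e-04 cm
Step 4: Convert to um (1 cm = 1e4 um): x = 2.212 um


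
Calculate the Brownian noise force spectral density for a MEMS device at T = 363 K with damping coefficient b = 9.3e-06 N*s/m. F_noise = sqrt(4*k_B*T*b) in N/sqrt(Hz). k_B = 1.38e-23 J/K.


Step 1: Compute 4 * k_B * T * b
= 4 * 1.38e-23 * 363 * 9.3e-06
= 1.8635e-25 N^2/Hz
Step 2: F_noise = sqrt(1.8635e-25)
F_noise = 4.32e-13 N/sqrt(Hz)


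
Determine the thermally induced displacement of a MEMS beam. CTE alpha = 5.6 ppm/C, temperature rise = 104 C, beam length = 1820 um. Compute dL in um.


Step 1: Convert CTE: alpha = 5.6 ppm/C = 5.6e-6 /C
Step 2: dL = 5.6e-6 * 104 * 1820
dL = 1.06 um


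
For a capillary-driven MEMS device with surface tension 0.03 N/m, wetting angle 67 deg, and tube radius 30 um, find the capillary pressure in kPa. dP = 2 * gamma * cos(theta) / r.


Step 1: cos(67 deg) = 0.3907
Step 2: Convert r to m: r = 30e-6 m
Step 3: dP = 2 * 0.03 * 0.3907 / 30e-6 = 781.4 Pa
Step 4: Convert Pa to kPa (divide by 1000).
dP = 0.78 kPa


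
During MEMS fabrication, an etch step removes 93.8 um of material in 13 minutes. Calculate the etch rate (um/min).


Step 1: Etch rate = depth / time
Step 2: rate = 93.8 / 13
rate = 7.215 um/min


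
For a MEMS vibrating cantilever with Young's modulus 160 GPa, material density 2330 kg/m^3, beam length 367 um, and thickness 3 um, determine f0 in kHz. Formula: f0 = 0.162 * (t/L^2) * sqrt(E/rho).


Step 1: Convert units to SI.
t_SI = 3e-6 m, L_SI = 367e-6 m
Step 2: Calculate sqrt(E/rho).
sqrt(160e9 / 2330) = 8286.71 m/s
Step 3: Compute f0.
f0 = 0.162 * 3e-6 / (367e-6)^2 * 8286.71 = 29901.0 Hz = 29.9 kHz


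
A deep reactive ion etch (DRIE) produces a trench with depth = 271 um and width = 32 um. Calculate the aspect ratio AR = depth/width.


Step 1: AR = depth / width
Step 2: AR = 271 / 32
AR = 8.5


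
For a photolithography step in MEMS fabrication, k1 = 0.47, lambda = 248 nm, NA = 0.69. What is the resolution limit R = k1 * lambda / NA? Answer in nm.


Step 1: Identify values: k1 = 0.47, lambda = 248 nm, NA = 0.69
Step 2: R = k1 * lambda / NA
R = 0.47 * 248 / 0.69
R = 168.9 nm


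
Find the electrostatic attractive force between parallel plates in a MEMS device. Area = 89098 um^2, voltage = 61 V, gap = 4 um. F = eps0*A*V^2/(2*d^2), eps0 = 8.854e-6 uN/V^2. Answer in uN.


Step 1: Identify parameters.
eps0 = 8.854e-6 uN/V^2, A = 89098 um^2, V = 61 V, d = 4 um
Step 2: Compute V^2 = 61^2 = 3721
Step 3: Compute d^2 = 4^2 = 16
Step 4: F = 0.5 * 8.854e-6 * 89098 * 3721 / 16
F = 91.731 uN


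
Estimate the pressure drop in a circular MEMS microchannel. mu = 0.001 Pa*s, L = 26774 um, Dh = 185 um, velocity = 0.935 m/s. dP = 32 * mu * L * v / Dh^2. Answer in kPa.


Step 1: Convert to SI: L = 26774e-6 m, Dh = 185e-6 m
Step 2: dP = 32 * 0.001 * 26774e-6 * 0.935 / (185e-6)^2
Step 3: dP = 23406.23 Pa
Step 4: Convert to kPa: dP = 23.41 kPa


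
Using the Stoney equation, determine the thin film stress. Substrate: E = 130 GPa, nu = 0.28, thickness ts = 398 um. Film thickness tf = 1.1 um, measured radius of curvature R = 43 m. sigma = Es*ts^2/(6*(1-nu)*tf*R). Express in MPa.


Step 1: Compute numerator: Es * ts^2 = 130 * 398^2 = 20592520 (GPa*um^2)
Step 2: Compute denominator (R in um): 6*(1-nu)*tf*R = 6*0.72*1.1*43e6 = 204336000.0 (um^2)
Step 3: sigma (GPa) = 20592520 / 204336000.0 = 1.00778e-01 GPa
Step 4: Convert to MPa (x1000): sigma = 100.8 MPa


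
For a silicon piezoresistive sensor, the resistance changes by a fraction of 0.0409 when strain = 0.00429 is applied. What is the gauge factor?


Step 1: Identify values.
dR/R = 0.0409, strain = 0.00429
Step 2: GF = (dR/R) / strain = 0.0409 / 0.00429
GF = 9.5


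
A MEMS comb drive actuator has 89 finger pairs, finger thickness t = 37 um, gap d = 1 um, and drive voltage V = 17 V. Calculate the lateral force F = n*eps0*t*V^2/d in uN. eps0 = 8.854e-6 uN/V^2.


Step 1: Parameters: n=89, eps0=8.854e-6 uN/V^2, t=37 um, V=17 V, d=1 um
Step 2: V^2 = 289
Step 3: F = 89 * 8.854e-6 * 37 * 289 / 1
F = 8.426 uN


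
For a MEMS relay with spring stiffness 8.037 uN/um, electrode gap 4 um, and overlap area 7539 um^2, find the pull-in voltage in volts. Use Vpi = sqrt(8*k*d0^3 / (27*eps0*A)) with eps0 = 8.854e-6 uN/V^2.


Step 1: Compute numerator: 8 * k * d0^3 = 8 * 8.037 * 4^3 = 4114.944
Step 2: Compute denominator: 27 * eps0 * A = 27 * 8.854e-6 * 7539 = 1.802258
Step 3: Vpi = sqrt(4114.944 / 1.802258)
Vpi = 47.78 V


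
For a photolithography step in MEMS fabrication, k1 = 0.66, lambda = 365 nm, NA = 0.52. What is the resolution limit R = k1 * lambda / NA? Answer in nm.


Step 1: Identify values: k1 = 0.66, lambda = 365 nm, NA = 0.52
Step 2: R = k1 * lambda / NA
R = 0.66 * 365 / 0.52
R = 463.3 nm


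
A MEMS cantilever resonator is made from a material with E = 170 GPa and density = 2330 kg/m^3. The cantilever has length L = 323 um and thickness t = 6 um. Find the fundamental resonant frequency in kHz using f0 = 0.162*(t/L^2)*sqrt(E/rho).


Step 1: Convert units to SI.
t_SI = 6e-6 m, L_SI = 323e-6 m
Step 2: Calculate sqrt(E/rho).
sqrt(170e9 / 2330) = 8541.74 m/s
Step 3: Compute f0.
f0 = 0.162 * 6e-6 / (323e-6)^2 * 8541.74 = 79580.7 Hz = 79.58 kHz


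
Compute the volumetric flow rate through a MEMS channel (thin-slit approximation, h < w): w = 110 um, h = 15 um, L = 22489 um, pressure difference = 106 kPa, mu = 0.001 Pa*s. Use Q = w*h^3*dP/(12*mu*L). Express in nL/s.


Step 1: Convert all dimensions to SI (meters).
w = 110e-6 m, h = 15e-6 m, L = 22489e-6 m, dP = 106e3 Pa
Step 2: Q = w * h^3 * dP / (12 * mu * L)
Q = 110e-6 * (15e-6)^3 * 106e3 / (12 * 0.001 * 22489e-6) = 1.4582129e-10 m^3/s
Step 3: Convert Q from m^3/s to nL/s (1 m^3 = 1e12 nL, so multiply by 1e12).
Q = 145.821 nL/s


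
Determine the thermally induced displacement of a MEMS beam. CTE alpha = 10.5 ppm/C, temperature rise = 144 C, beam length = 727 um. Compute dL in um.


Step 1: Convert CTE: alpha = 10.5 ppm/C = 10.5e-6 /C
Step 2: dL = 10.5e-6 * 144 * 727
dL = 1.0992 um


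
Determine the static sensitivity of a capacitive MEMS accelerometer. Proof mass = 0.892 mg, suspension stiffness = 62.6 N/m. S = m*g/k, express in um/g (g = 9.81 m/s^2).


Step 1: Convert mass: m = 0.892 mg = 8.92e-07 kg
Step 2: S = m * g / k = 8.92e-07 * 9.81 / 62.6
Step 3: S = 1.40e-07 m/g
Step 4: Convert to um/g: S = 0.14 um/g


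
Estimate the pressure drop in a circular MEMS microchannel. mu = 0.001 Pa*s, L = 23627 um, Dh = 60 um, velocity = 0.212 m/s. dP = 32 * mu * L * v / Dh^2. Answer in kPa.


Step 1: Convert to SI: L = 23627e-6 m, Dh = 60e-6 m
Step 2: dP = 32 * 0.001 * 23627e-6 * 0.212 / (60e-6)^2
Step 3: dP = 44523.77 Pa
Step 4: Convert to kPa: dP = 44.52 kPa


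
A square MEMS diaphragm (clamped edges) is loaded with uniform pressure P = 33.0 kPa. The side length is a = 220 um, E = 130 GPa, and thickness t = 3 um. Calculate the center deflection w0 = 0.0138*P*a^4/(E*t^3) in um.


Step 1: Convert pressure to compatible units (E is in GPa, so P in GPa).
P = 33.0 kPa = 33.0e-6 GPa
Step 2: Compute numerator: 0.0138 * P * a^4.
a^4 = 220^4 = 2342560000
numerator = 0.0138 * 33.0e-6 * 2342560000 = 1.0668e+03
Step 3: Compute denominator: E * t^3 = 130 * 3^3 = 3510
Step 4: w0 = numerator / denominator = 1.0668e+03 / 3510 = 0.3039 um


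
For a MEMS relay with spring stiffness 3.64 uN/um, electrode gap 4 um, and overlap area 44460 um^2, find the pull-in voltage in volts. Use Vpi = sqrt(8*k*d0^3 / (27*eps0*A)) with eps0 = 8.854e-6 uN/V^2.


Step 1: Compute numerator: 8 * k * d0^3 = 8 * 3.64 * 4^3 = 1863.68
Step 2: Compute denominator: 27 * eps0 * A = 27 * 8.854e-6 * 44460 = 10.628519
Step 3: Vpi = sqrt(1863.68 / 10.628519)
Vpi = 13.24 V


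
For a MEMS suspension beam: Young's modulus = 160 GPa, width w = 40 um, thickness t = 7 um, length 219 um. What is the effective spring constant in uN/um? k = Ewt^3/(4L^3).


Step 1: Convert E to consistent units (1 GPa = 1000 uN/um^2).
E = 160 GPa = 160000 uN/um^2
Step 2: Compute t^3 = 7^3 = 343
Step 3: Compute L^3 = 219^3 = 10503459
Step 4: k = 160000 * 40 * 343 / (4 * 10503459)
k = 52.2495 uN/um


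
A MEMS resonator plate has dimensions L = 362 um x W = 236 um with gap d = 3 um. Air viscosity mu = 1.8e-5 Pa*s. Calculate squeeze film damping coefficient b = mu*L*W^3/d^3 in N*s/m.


Step 1: Convert to SI.
L = 362e-6 m, W = 236e-6 m, d = 3e-6 m
Step 2: W^3 = (236e-6)^3 = 1.31e-11 m^3
Step 3: d^3 = (3e-6)^3 = 2.70e-17 m^3
Step 4: b = 1.8e-5 * 362e-6 * 1.31e-11 / 2.70e-17
b = 3.17e-03 N*s/m


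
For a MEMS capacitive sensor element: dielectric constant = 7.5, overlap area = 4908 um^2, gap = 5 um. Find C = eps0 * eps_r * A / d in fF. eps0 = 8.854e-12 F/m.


Step 1: Convert area to m^2: A = 4908e-12 m^2
Step 2: Convert gap to m: d = 5e-6 m
Step 3: C = eps0 * eps_r * A / d
C = 8.854e-12 * 7.5 * 4908e-12 / 5e-6
Step 4: Convert to fF (multiply by 1e15).
C = 65.18 fF


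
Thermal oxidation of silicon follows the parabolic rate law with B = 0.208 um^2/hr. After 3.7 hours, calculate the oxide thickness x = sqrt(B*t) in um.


Step 1: Compute B*t = 0.208 * 3.7 = 0.7696
Step 2: x = sqrt(0.7696)
x = 0.877 um


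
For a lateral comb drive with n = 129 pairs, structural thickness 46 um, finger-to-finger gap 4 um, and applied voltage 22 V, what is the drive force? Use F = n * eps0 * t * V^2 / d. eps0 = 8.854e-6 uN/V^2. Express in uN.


Step 1: Parameters: n=129, eps0=8.854e-6 uN/V^2, t=46 um, V=22 V, d=4 um
Step 2: V^2 = 484
Step 3: F = 129 * 8.854e-6 * 46 * 484 / 4
F = 6.357 uN


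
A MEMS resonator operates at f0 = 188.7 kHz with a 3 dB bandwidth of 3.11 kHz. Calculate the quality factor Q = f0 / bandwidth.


Step 1: Q = f0 / bandwidth
Step 2: Q = 188.7 / 3.11
Q = 60.7


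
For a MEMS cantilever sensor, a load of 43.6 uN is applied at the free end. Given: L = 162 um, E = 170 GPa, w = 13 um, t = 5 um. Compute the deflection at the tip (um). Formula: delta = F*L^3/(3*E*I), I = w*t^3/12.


Step 1: Calculate the second moment of area.
I = w * t^3 / 12 = 13 * 5^3 / 12 = 135.4167 um^4
Step 2: Convert E to consistent units (1 GPa = 1000 uN/um^2).
E = 170 GPa = 170000 uN/um^2
Step 3: Calculate tip deflection.
delta = F * L^3 / (3 * E * I)
delta = 43.6 * 162^3 / (3 * 170000 * 135.4167)
delta = 2.684 um


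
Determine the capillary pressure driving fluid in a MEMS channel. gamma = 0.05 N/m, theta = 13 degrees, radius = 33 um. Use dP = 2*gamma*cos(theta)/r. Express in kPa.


Step 1: cos(13 deg) = 0.9744
Step 2: Convert r to m: r = 33e-6 m
Step 3: dP = 2 * 0.05 * 0.9744 / 33e-6 = 2952.7 Pa
Step 4: Convert Pa to kPa (divide by 1000).
dP = 2.95 kPa


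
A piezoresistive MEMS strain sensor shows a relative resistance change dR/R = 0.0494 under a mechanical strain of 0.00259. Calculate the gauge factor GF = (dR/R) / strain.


Step 1: Identify values.
dR/R = 0.0494, strain = 0.00259
Step 2: GF = (dR/R) / strain = 0.0494 / 0.00259
GF = 19.1


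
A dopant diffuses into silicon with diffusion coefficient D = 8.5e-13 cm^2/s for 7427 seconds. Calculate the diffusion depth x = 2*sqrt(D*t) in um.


Step 1: Compute D*t = 8.5e-13 * 7427 = 6.31295e-09 cm^2
Step 2: sqrt(D*t) = 7.94541e-05 cm
Step 3: x = 2 * 7.94541e-05 cm = 1.589082e-04 cm
Step 4: Convert to um (1 cm = 1e4 um): x = 1.589 um


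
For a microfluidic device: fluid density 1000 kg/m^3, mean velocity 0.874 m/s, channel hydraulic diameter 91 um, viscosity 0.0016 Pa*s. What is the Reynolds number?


Step 1: Convert Dh to meters: Dh = 91e-6 m
Step 2: Re = rho * v * Dh / mu
Re = 1000 * 0.874 * 91e-6 / 0.0016
Re = 49.709


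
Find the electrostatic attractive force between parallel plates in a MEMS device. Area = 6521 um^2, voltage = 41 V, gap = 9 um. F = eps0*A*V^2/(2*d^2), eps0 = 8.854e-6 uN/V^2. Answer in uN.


Step 1: Identify parameters.
eps0 = 8.854e-6 uN/V^2, A = 6521 um^2, V = 41 V, d = 9 um
Step 2: Compute V^2 = 41^2 = 1681
Step 3: Compute d^2 = 9^2 = 81
Step 4: F = 0.5 * 8.854e-6 * 6521 * 1681 / 81
F = 0.599 uN


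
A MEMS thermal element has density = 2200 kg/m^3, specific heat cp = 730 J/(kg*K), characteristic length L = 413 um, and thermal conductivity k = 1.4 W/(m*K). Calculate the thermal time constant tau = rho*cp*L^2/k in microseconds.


Step 1: Convert L to m: L = 413e-6 m
Step 2: L^2 = (413e-6)^2 = 1.70569e-07 m^2
Step 3: tau = 2200 * 730 * 1.70569e-07 / 1.4 = 1.9566701e-01 s
Step 4: Convert to microseconds (multiply by 1e6).
tau = 195667.01 us


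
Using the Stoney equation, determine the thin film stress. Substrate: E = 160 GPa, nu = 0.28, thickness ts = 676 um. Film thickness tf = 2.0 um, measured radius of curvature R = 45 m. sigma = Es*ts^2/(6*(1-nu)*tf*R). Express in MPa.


Step 1: Compute numerator: Es * ts^2 = 160 * 676^2 = 73116160 (GPa*um^2)
Step 2: Compute denominator (R in um): 6*(1-nu)*tf*R = 6*0.72*2.0*45e6 = 388800000.0 (um^2)
Step 3: sigma (GPa) = 73116160 / 388800000.0 = 1.88056e-01 GPa
Step 4: Convert to MPa (x1000): sigma = 188.1 MPa


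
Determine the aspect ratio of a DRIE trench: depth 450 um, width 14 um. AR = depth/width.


Step 1: AR = depth / width
Step 2: AR = 450 / 14
AR = 32.1


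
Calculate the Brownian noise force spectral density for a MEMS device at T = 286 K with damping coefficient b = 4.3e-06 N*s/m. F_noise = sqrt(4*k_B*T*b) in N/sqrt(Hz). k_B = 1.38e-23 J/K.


Step 1: Compute 4 * k_B * T * b
= 4 * 1.38e-23 * 286 * 4.3e-06
= 6.7885e-26 N^2/Hz
Step 2: F_noise = sqrt(6.7885e-26)
F_noise = 2.61e-13 N/sqrt(Hz)


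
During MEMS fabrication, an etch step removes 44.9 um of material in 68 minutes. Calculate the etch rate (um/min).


Step 1: Etch rate = depth / time
Step 2: rate = 44.9 / 68
rate = 0.66 um/min


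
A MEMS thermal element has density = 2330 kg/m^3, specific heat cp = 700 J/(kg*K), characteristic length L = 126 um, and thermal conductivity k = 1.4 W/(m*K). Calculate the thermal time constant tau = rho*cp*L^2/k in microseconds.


Step 1: Convert L to m: L = 126e-6 m
Step 2: L^2 = (126e-6)^2 = 1.5876e-08 m^2
Step 3: tau = 2330 * 700 * 1.5876e-08 / 1.4 = 1.849554e-02 s
Step 4: Convert to microseconds (multiply by 1e6).
tau = 18495.54 us


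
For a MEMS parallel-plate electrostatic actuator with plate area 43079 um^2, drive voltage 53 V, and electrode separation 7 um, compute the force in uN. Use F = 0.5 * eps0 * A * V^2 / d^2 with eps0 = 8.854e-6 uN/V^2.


Step 1: Identify parameters.
eps0 = 8.854e-6 uN/V^2, A = 43079 um^2, V = 53 V, d = 7 um
Step 2: Compute V^2 = 53^2 = 2809
Step 3: Compute d^2 = 7^2 = 49
Step 4: F = 0.5 * 8.854e-6 * 43079 * 2809 / 49
F = 10.933 uN


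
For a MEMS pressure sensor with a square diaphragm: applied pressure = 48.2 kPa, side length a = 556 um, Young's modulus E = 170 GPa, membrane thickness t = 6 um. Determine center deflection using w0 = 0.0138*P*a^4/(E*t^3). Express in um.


Step 1: Convert pressure to compatible units (E is in GPa, so P in GPa).
P = 48.2 kPa = 48.2e-6 GPa
Step 2: Compute numerator: 0.0138 * P * a^4.
a^4 = 556^4 = 95565066496
numerator = 0.0138 * 48.2e-6 * 95565066496 = 6.356606e+04
Step 3: Compute denominator: E * t^3 = 170 * 6^3 = 36720
Step 4: w0 = numerator / denominator = 6.356606e+04 / 36720 = 1.7311 um


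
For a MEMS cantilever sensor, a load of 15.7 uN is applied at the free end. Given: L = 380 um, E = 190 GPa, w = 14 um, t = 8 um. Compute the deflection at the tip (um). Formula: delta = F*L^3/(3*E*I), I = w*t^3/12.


Step 1: Calculate the second moment of area.
I = w * t^3 / 12 = 14 * 8^3 / 12 = 597.3333 um^4
Step 2: Convert E to consistent units (1 GPa = 1000 uN/um^2).
E = 190 GPa = 190000 uN/um^2
Step 3: Calculate tip deflection.
delta = F * L^3 / (3 * E * I)
delta = 15.7 * 380^3 / (3 * 190000 * 597.3333)
delta = 2.5302 um


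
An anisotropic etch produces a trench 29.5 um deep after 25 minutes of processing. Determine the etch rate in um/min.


Step 1: Etch rate = depth / time
Step 2: rate = 29.5 / 25
rate = 1.18 um/min


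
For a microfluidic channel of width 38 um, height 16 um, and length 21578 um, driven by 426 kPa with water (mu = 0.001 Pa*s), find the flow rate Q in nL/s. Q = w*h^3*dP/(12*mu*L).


Step 1: Convert all dimensions to SI (meters).
w = 38e-6 m, h = 16e-6 m, L = 21578e-6 m, dP = 426e3 Pa
Step 2: Q = w * h^3 * dP / (12 * mu * L)
Q = 38e-6 * (16e-6)^3 * 426e3 / (12 * 0.001 * 21578e-6) = 2.5607118e-10 m^3/s
Step 3: Convert Q from m^3/s to nL/s (1 m^3 = 1e12 nL, so multiply by 1e12).
Q = 256.071 nL/s


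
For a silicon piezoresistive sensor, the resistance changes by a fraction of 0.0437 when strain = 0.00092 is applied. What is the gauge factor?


Step 1: Identify values.
dR/R = 0.0437, strain = 0.00092
Step 2: GF = (dR/R) / strain = 0.0437 / 0.00092
GF = 47.5


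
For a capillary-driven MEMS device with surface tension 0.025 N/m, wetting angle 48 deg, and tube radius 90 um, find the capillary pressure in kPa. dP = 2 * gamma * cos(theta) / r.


Step 1: cos(48 deg) = 0.6691
Step 2: Convert r to m: r = 90e-6 m
Step 3: dP = 2 * 0.025 * 0.6691 / 90e-6 = 371.7 Pa
Step 4: Convert Pa to kPa (divide by 1000).
dP = 0.37 kPa


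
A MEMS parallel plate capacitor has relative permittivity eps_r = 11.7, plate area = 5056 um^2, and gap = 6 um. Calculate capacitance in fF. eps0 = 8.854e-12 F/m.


Step 1: Convert area to m^2: A = 5056e-12 m^2
Step 2: Convert gap to m: d = 6e-6 m
Step 3: C = eps0 * eps_r * A / d
C = 8.854e-12 * 11.7 * 5056e-12 / 6e-6
Step 4: Convert to fF (multiply by 1e15).
C = 87.29 fF


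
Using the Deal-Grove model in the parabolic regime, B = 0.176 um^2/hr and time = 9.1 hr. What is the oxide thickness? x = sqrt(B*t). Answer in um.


Step 1: Compute B*t = 0.176 * 9.1 = 1.6016
Step 2: x = sqrt(1.6016)
x = 1.266 um


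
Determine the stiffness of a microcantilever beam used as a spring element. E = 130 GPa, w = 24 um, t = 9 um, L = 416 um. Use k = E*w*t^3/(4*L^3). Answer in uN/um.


Step 1: Convert E to consistent units (1 GPa = 1000 uN/um^2).
E = 130 GPa = 130000 uN/um^2
Step 2: Compute t^3 = 9^3 = 729
Step 3: Compute L^3 = 416^3 = 71991296
Step 4: k = 130000 * 24 * 729 / (4 * 71991296)
k = 7.8985 uN/um


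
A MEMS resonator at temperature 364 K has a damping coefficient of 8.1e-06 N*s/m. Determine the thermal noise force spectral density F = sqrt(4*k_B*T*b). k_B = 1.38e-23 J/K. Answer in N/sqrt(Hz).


Step 1: Compute 4 * k_B * T * b
= 4 * 1.38e-23 * 364 * 8.1e-06
= 1.6275e-25 N^2/Hz
Step 2: F_noise = sqrt(1.6275e-25)
F_noise = 4.03e-13 N/sqrt(Hz)


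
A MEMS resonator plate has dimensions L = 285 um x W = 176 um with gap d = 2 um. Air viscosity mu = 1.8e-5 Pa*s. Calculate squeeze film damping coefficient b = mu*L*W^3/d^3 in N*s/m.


Step 1: Convert to SI.
L = 285e-6 m, W = 176e-6 m, d = 2e-6 m
Step 2: W^3 = (176e-6)^3 = 5.45e-12 m^3
Step 3: d^3 = (2e-6)^3 = 8.00e-18 m^3
Step 4: b = 1.8e-5 * 285e-6 * 5.45e-12 / 8.00e-18
b = 3.50e-03 N*s/m


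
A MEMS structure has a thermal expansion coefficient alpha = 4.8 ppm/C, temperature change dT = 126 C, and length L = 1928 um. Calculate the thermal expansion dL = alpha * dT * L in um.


Step 1: Convert CTE: alpha = 4.8 ppm/C = 4.8e-6 /C
Step 2: dL = 4.8e-6 * 126 * 1928
dL = 1.1661 um


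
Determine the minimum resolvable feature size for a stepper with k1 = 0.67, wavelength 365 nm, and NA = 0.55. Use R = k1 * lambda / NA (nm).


Step 1: Identify values: k1 = 0.67, lambda = 365 nm, NA = 0.55
Step 2: R = k1 * lambda / NA
R = 0.67 * 365 / 0.55
R = 444.6 nm


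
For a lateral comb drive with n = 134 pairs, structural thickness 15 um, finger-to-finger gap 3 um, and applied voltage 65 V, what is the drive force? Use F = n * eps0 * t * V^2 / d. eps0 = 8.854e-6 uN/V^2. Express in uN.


Step 1: Parameters: n=134, eps0=8.854e-6 uN/V^2, t=15 um, V=65 V, d=3 um
Step 2: V^2 = 4225
Step 3: F = 134 * 8.854e-6 * 15 * 4225 / 3
F = 25.063 uN


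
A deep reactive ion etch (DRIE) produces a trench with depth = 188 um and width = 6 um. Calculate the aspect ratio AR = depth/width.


Step 1: AR = depth / width
Step 2: AR = 188 / 6
AR = 31.3


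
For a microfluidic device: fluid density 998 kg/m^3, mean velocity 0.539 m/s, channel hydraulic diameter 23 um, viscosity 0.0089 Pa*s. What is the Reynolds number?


Step 1: Convert Dh to meters: Dh = 23e-6 m
Step 2: Re = rho * v * Dh / mu
Re = 998 * 0.539 * 23e-6 / 0.0089
Re = 1.39


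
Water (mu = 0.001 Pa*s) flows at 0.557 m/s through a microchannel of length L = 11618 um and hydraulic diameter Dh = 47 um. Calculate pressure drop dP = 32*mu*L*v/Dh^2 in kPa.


Step 1: Convert to SI: L = 11618e-6 m, Dh = 47e-6 m
Step 2: dP = 32 * 0.001 * 11618e-6 * 0.557 / (47e-6)^2
Step 3: dP = 93743.43 Pa
Step 4: Convert to kPa: dP = 93.74 kPa


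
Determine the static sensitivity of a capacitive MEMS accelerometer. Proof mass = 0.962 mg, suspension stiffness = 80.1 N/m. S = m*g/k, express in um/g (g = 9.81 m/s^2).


Step 1: Convert mass: m = 0.962 mg = 9.62e-07 kg
Step 2: S = m * g / k = 9.62e-07 * 9.81 / 80.1
Step 3: S = 1.18e-07 m/g
Step 4: Convert to um/g: S = 0.118 um/g


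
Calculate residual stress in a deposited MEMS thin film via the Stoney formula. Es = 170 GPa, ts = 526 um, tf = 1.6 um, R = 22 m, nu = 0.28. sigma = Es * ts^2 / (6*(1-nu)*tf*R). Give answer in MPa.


Step 1: Compute numerator: Es * ts^2 = 170 * 526^2 = 47034920 (GPa*um^2)
Step 2: Compute denominator (R in um): 6*(1-nu)*tf*R = 6*0.72*1.6*22e6 = 152064000.0 (um^2)
Step 3: sigma (GPa) = 47034920 / 152064000.0 = 3.0931e-01 GPa
Step 4: Convert to MPa (x1000): sigma = 309.3 MPa


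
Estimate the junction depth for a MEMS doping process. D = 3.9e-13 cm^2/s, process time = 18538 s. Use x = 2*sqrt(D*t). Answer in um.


Step 1: Compute D*t = 3.9e-13 * 18538 = 7.22982e-09 cm^2
Step 2: sqrt(D*t) = 8.50283e-05 cm
Step 3: x = 2 * 8.50283e-05 cm = 1.700566e-04 cm
Step 4: Convert to um (1 cm = 1e4 um): x = 1.701 um


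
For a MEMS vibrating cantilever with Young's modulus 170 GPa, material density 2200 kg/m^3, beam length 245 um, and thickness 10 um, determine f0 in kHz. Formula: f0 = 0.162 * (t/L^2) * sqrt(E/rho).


Step 1: Convert units to SI.
t_SI = 10e-6 m, L_SI = 245e-6 m
Step 2: Calculate sqrt(E/rho).
sqrt(170e9 / 2200) = 8790.49 m/s
Step 3: Compute f0.
f0 = 0.162 * 10e-6 / (245e-6)^2 * 8790.49 = 237244.4 Hz = 237.24 kHz


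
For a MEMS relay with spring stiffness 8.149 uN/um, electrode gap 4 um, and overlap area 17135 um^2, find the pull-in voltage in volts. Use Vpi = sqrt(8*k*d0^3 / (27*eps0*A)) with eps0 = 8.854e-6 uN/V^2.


Step 1: Compute numerator: 8 * k * d0^3 = 8 * 8.149 * 4^3 = 4172.288
Step 2: Compute denominator: 27 * eps0 * A = 27 * 8.854e-6 * 17135 = 4.096259
Step 3: Vpi = sqrt(4172.288 / 4.096259)
Vpi = 31.91 V


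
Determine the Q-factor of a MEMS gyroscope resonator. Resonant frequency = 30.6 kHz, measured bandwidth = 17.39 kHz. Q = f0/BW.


Step 1: Q = f0 / bandwidth
Step 2: Q = 30.6 / 17.39
Q = 1.8


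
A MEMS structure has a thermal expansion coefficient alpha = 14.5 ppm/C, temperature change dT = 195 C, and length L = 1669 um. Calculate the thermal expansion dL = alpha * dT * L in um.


Step 1: Convert CTE: alpha = 14.5 ppm/C = 14.5e-6 /C
Step 2: dL = 14.5e-6 * 195 * 1669
dL = 4.7191 um


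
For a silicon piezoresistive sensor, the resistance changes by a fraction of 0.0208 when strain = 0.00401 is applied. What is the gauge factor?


Step 1: Identify values.
dR/R = 0.0208, strain = 0.00401
Step 2: GF = (dR/R) / strain = 0.0208 / 0.00401
GF = 5.2


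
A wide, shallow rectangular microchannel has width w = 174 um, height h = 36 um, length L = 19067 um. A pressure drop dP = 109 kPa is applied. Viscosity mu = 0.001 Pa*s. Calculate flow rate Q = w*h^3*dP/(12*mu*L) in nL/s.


Step 1: Convert all dimensions to SI (meters).
w = 174e-6 m, h = 36e-6 m, L = 19067e-6 m, dP = 109e3 Pa
Step 2: Q = w * h^3 * dP / (12 * mu * L)
Q = 174e-6 * (36e-6)^3 * 109e3 / (12 * 0.001 * 19067e-6) = 3.86740484e-09 m^3/s
Step 3: Convert Q from m^3/s to nL/s (1 m^3 = 1e12 nL, so multiply by 1e12).
Q = 3867.405 nL/s


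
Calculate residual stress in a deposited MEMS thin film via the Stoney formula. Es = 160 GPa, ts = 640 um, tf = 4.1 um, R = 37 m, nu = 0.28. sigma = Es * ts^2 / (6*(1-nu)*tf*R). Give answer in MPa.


Step 1: Compute numerator: Es * ts^2 = 160 * 640^2 = 65536000 (GPa*um^2)
Step 2: Compute denominator (R in um): 6*(1-nu)*tf*R = 6*0.72*4.1*37e6 = 655344000.0 (um^2)
Step 3: sigma (GPa) = 65536000 / 655344000.0 = 1.00002e-01 GPa
Step 4: Convert to MPa (x1000): sigma = 100.0 MPa


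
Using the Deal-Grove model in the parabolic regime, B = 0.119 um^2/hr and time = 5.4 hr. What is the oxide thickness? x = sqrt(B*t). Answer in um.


Step 1: Compute B*t = 0.119 * 5.4 = 0.6426
Step 2: x = sqrt(0.6426)
x = 0.802 um


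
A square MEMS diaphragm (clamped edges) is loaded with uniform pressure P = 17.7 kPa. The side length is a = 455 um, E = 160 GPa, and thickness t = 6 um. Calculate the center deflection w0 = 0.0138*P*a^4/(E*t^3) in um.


Step 1: Convert pressure to compatible units (E is in GPa, so P in GPa).
P = 17.7 kPa = 17.7e-6 GPa
Step 2: Compute numerator: 0.0138 * P * a^4.
a^4 = 455^4 = 42859350625
numerator = 0.0138 * 17.7e-6 * 42859350625 = 1.04688e+04
Step 3: Compute denominator: E * t^3 = 160 * 6^3 = 34560
Step 4: w0 = numerator / denominator = 1.04688e+04 / 34560 = 0.3029 um


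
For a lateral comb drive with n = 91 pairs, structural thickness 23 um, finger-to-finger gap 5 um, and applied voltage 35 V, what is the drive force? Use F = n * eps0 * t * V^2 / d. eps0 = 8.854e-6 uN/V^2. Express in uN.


Step 1: Parameters: n=91, eps0=8.854e-6 uN/V^2, t=23 um, V=35 V, d=5 um
Step 2: V^2 = 1225
Step 3: F = 91 * 8.854e-6 * 23 * 1225 / 5
F = 4.54 uN


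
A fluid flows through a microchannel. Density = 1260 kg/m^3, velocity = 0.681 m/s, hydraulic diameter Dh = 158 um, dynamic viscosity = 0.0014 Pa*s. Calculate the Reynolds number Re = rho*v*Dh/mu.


Step 1: Convert Dh to meters: Dh = 158e-6 m
Step 2: Re = rho * v * Dh / mu
Re = 1260 * 0.681 * 158e-6 / 0.0014
Re = 96.838


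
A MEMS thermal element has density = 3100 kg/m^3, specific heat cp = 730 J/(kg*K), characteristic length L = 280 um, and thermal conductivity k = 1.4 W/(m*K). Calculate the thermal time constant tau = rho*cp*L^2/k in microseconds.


Step 1: Convert L to m: L = 280e-6 m
Step 2: L^2 = (280e-6)^2 = 7.84e-08 m^2
Step 3: tau = 3100 * 730 * 7.84e-08 / 1.4 = 1.26728e-01 s
Step 4: Convert to microseconds (multiply by 1e6).
tau = 126728.0 us


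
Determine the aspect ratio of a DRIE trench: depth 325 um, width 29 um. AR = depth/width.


Step 1: AR = depth / width
Step 2: AR = 325 / 29
AR = 11.2


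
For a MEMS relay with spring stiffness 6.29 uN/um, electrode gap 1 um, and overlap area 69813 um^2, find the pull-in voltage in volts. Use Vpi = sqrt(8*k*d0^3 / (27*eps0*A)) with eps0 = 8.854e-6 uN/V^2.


Step 1: Compute numerator: 8 * k * d0^3 = 8 * 6.29 * 1^3 = 50.32
Step 2: Compute denominator: 27 * eps0 * A = 27 * 8.854e-6 * 69813 = 16.689356
Step 3: Vpi = sqrt(50.32 / 16.689356)
Vpi = 1.74 V


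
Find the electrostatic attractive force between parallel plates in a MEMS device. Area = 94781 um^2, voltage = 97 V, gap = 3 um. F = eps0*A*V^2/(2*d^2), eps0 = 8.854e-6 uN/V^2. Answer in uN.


Step 1: Identify parameters.
eps0 = 8.854e-6 uN/V^2, A = 94781 um^2, V = 97 V, d = 3 um
Step 2: Compute V^2 = 97^2 = 9409
Step 3: Compute d^2 = 3^2 = 9
Step 4: F = 0.5 * 8.854e-6 * 94781 * 9409 / 9
F = 438.664 uN


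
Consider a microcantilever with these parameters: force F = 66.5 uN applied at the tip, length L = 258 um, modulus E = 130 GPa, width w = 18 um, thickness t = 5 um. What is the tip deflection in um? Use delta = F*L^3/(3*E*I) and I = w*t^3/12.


Step 1: Calculate the second moment of area.
I = w * t^3 / 12 = 18 * 5^3 / 12 = 187.5 um^4
Step 2: Convert E to consistent units (1 GPa = 1000 uN/um^2).
E = 130 GPa = 130000 uN/um^2
Step 3: Calculate tip deflection.
delta = F * L^3 / (3 * E * I)
delta = 66.5 * 258^3 / (3 * 130000 * 187.5)
delta = 15.6176 um


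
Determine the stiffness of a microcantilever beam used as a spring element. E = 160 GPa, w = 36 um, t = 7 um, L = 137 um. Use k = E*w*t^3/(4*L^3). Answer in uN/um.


Step 1: Convert E to consistent units (1 GPa = 1000 uN/um^2).
E = 160 GPa = 160000 uN/um^2
Step 2: Compute t^3 = 7^3 = 343
Step 3: Compute L^3 = 137^3 = 2571353
Step 4: k = 160000 * 36 * 343 / (4 * 2571353)
k = 192.0856 uN/um


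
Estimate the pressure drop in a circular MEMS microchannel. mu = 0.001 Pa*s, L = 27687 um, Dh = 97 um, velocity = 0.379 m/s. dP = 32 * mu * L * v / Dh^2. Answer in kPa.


Step 1: Convert to SI: L = 27687e-6 m, Dh = 97e-6 m
Step 2: dP = 32 * 0.001 * 27687e-6 * 0.379 / (97e-6)^2
Step 3: dP = 35687.95 Pa
Step 4: Convert to kPa: dP = 35.69 kPa


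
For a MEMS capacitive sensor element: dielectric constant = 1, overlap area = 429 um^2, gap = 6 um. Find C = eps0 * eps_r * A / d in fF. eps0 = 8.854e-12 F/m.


Step 1: Convert area to m^2: A = 429e-12 m^2
Step 2: Convert gap to m: d = 6e-6 m
Step 3: C = eps0 * eps_r * A / d
C = 8.854e-12 * 1 * 429e-12 / 6e-6
Step 4: Convert to fF (multiply by 1e15).
C = 0.63 fF


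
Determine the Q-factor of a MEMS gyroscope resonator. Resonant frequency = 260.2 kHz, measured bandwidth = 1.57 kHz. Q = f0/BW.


Step 1: Q = f0 / bandwidth
Step 2: Q = 260.2 / 1.57
Q = 165.7


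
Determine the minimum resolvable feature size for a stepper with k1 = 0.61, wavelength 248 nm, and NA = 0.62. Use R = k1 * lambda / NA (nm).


Step 1: Identify values: k1 = 0.61, lambda = 248 nm, NA = 0.62
Step 2: R = k1 * lambda / NA
R = 0.61 * 248 / 0.62
R = 244.0 nm


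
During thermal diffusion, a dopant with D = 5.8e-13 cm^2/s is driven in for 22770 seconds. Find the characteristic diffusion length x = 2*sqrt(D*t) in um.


Step 1: Compute D*t = 5.8e-13 * 22770 = 1.32066e-08 cm^2
Step 2: sqrt(D*t) = 1.1492e-04 cm
Step 3: x = 2 * 1.1492e-04 cm = 2.2984e-04 cm
Step 4: Convert to um (1 cm = 1e4 um): x = 2.298 um


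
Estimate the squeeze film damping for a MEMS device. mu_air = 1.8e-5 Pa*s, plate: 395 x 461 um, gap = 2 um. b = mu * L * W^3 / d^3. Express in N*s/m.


Step 1: Convert to SI.
L = 395e-6 m, W = 461e-6 m, d = 2e-6 m
Step 2: W^3 = (461e-6)^3 = 9.80e-11 m^3
Step 3: d^3 = (2e-6)^3 = 8.00e-18 m^3
Step 4: b = 1.8e-5 * 395e-6 * 9.80e-11 / 8.00e-18
b = 8.71e-02 N*s/m


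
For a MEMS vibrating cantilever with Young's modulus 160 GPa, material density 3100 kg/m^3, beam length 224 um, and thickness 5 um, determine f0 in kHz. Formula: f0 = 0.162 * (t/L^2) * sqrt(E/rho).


Step 1: Convert units to SI.
t_SI = 5e-6 m, L_SI = 224e-6 m
Step 2: Calculate sqrt(E/rho).
sqrt(160e9 / 3100) = 7184.21 m/s
Step 3: Compute f0.
f0 = 0.162 * 5e-6 / (224e-6)^2 * 7184.21 = 115976.0 Hz = 115.98 kHz


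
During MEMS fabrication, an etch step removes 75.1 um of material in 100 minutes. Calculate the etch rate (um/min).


Step 1: Etch rate = depth / time
Step 2: rate = 75.1 / 100
rate = 0.751 um/min


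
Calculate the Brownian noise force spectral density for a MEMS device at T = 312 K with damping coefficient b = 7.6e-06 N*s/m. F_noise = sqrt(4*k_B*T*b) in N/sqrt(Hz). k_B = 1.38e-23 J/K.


Step 1: Compute 4 * k_B * T * b
= 4 * 1.38e-23 * 312 * 7.6e-06
= 1.3089e-25 N^2/Hz
Step 2: F_noise = sqrt(1.3089e-25)
F_noise = 3.62e-13 N/sqrt(Hz)


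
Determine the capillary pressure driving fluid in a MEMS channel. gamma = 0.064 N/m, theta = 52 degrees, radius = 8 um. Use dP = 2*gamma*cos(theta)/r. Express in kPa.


Step 1: cos(52 deg) = 0.6157
Step 2: Convert r to m: r = 8e-6 m
Step 3: dP = 2 * 0.064 * 0.6157 / 8e-6 = 9851.2 Pa
Step 4: Convert Pa to kPa (divide by 1000).
dP = 9.85 kPa
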